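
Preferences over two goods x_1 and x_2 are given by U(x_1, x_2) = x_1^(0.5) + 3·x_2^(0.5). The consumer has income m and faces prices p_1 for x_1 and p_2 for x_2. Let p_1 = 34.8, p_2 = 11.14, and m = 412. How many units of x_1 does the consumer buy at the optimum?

With the ratio pinned down, the budget gives x_1* = m/(p_1 + p_2·(x_2/x_1)) and x_2* = (x_2/x_1)·x_1*.
Numerically x_2/x_1 = 87.827519, so x_1* = 412/(34.8 + 11.14·87.827519) = 0.4066.

x_1* = 0.4066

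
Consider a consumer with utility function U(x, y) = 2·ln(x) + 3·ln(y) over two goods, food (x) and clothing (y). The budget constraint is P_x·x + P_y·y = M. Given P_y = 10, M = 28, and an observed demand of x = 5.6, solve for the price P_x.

Tangency: MRS = (2/3)·y/x = P_x/P_y.
So 2·P_y·y = 3·P_x·x; combined with the budget, a share 0.4 of income goes to x.
Demand: x*(P_x,P_y,M) = 0.4·M/P_x and y* = 0.6·M/P_y.
Set x* = 5.6 in the demand function and solve for P_x: P_x = 2.

P_x = 2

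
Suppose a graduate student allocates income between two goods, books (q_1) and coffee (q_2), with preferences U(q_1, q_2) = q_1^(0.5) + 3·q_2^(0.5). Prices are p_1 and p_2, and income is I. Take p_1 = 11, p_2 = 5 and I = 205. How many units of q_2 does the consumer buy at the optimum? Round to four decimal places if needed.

q_2* = 39.0288

With the ratio pinned down, the budget gives q_1* = I/(p_1 + p_2·(q_2/q_1)) and q_2* = (q_2/q_1)·q_1*.
Numerically q_2/q_1 = 43.56, so q_1* = 205/(11 + 5·43.56) = 0.896 and q_2* = 43.56·0.896 = 39.0288.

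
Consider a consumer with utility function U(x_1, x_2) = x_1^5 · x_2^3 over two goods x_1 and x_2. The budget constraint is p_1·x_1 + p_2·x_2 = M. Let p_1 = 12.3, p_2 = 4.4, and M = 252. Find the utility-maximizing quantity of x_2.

Demand: x_1*(p_1,p_2,M) = 0.625·M/p_1 and x_2* = 0.375·M/p_2.
At p_1=12.3, p_2=4.4, M=252: x_2* = 0.375·252/4.4 = 21.4773.

x_2* = 21.4773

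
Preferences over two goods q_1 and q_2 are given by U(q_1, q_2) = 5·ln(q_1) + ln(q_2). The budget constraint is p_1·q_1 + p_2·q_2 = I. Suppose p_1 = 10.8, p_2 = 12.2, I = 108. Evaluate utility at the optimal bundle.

MU_q_1/MU_q_2 = (5·q_2)/(q_1); tangency sets this equal to p_1/p_2.
So 5·p_2·q_2 = p_1·q_1; combined with the budget, a share 5/6 of income goes to q_1.
Demand: q_1*(p_1,p_2,I) = 5/6·I/p_1 and q_2* = 1/6·I/p_2.
At p_1=10.8, p_2=12.2, I=108: q_1* = 5/6·108/10.8 = 8.3333, q_2* = 1.4754.
Utility at the optimum: U(8.3333, 1.4754) = 10.9903.

V = 10.9903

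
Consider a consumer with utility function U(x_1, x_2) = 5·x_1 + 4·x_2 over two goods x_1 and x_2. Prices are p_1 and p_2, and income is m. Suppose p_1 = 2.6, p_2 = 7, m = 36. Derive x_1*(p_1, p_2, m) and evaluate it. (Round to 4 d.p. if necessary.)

x_1* = 13.8462

Linear utility — the consumer picks whichever good has higher MU/price: 5/2.6 = 1.9231 vs 4/7 = 0.5714.
x_1 gives more utility per dollar, so spend all income on x_1: x_1* = m/p_1, x_2* = 0.
Numerically: x_1* = 13.8462, x_2* = 0.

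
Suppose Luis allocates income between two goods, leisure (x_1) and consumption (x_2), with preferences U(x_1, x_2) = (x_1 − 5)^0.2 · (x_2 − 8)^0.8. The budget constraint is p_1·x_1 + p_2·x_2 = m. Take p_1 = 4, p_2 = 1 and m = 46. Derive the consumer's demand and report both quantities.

x_1* = 5.9, x_2* = 22.4

MRS = (1/4)·(x_2−8)/(x_1−5). Tangency with p_1/p_2 gives x_2−8 = 4·(p_1/p_2)·(x_1−5).
Substituting into the budget: x_1* = 5 + 0.2·(m − 5·p_1 − 8·p_2)/p_1, and x_2* = 8 + 0.8·(…)/p_2.
Discretionary income = 46 − 5·4 − 8·1 = 18; x_1* = 5 + 0.2·18/4 = 5.9; x_2* = 8 + 0.8·18/1 = 22.4.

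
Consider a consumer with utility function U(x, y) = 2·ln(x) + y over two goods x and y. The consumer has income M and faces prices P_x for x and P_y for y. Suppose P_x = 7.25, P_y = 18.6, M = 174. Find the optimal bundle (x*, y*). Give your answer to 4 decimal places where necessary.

MU_x = 2/x, MU_y = 1. Tangency: 2/x = P_x/P_y.
So x*(P_x,P_y) = 2·P_y/P_x, independent of income; and y* = (M − 2·P_y)/P_y.
At the given prices: x* = 2·18.6/7.25 = 5.131, and y* = 7.3548.

x* = 5.131, y* = 7.3548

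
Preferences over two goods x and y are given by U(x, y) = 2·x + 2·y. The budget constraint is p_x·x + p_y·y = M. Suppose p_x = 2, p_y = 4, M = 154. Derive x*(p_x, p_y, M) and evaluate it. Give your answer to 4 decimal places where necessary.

x* = 77

x gives more utility per dollar, so spend all income on x: x* = M/p_x, y* = 0.
Numerically: x* = 77, y* = 0.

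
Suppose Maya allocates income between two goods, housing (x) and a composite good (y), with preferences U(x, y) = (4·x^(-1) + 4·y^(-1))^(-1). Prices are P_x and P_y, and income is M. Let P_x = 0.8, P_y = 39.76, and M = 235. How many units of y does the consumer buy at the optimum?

MRS = MU_x/MU_y = (y/x)^(2). Set equal to P_x/P_y.
Hence y/x = (P_x/P_y)^(1/(2)), i.e. raised to the 0.5 power.
With the ratio pinned down, the budget gives x* = M/(P_x + P_y·(y/x)) and y* = (y/x)·x*.
Numerically y/x = 0.141848, so x* = 235/(0.8 + 39.76·0.141848) = 36.4915 and y* = 0.141848·36.4915 = 5.1762.

y* = 5.1762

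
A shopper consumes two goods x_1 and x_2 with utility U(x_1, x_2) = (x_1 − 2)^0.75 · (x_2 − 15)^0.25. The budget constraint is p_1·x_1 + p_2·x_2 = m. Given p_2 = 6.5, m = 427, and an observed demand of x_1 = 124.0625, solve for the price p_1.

MRS = 3·(x_2−15)/(x_1−2). Tangency with p_1/p_2 gives x_2−15 = (1/3)·(p_1/p_2)·(x_1−2).
Substituting into the budget: x_1* = 2 + 0.75·(m − 2·p_1 − 15·p_2)/p_1, and x_2* = 15 + 0.25·(…)/p_2.
Set x_1* = 124.0625 in the demand function and solve for p_1: p_1 = 2.

p_1 = 2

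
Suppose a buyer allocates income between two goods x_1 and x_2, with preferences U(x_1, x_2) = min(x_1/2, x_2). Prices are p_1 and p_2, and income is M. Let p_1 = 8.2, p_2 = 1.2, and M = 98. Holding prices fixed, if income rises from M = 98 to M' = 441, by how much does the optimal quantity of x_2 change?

Leontief preferences: the optimum is at the kink where x_1/2 = x_2/1, i.e. x_2 = (1/2)·x_1.
Budget: p_1·x_1 + p_2·(1/2)·x_1 = M, so (2·p_1 + p_2)·x_1 = 2·M.
Demand: x_1*(p_1,p_2,M) = 2·M/(2·p_1 + p_2), x_2* = M/(2·p_1 + p_2).
Here 2·8.2 + 1.2 = 17.6, giving x_2* = 5.5682.
At M' = 441: x_2* = 25.0568. Change: 25.0568 − 5.5682 = 19.4886.

Δx_2* = 19.4886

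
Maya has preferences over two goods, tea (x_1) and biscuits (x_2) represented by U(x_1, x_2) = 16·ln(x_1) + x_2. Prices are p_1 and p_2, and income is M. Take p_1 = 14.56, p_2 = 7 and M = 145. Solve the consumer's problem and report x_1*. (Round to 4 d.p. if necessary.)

MU_x_1 = 16/x_1, MU_x_2 = 1. Tangency: 16/x_1 = p_1/p_2.
So x_1*(p_1,p_2) = 16·p_2/p_1, independent of income; and x_2* = (M − 16·p_2)/p_2.
At the given prices: x_1* = 16·7/14.56 = 7.6923.

x_1* = 7.6923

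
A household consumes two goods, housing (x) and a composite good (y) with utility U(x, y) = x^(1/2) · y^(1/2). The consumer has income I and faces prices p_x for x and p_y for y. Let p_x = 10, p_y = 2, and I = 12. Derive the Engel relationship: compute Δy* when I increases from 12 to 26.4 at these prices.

Δy* = 3.6

Tangency: MRS = y/x = p_x/p_y.
So 0.5·p_y·y = 0.5·p_x·x; combined with the budget, a share 0.5 of income goes to x.
Demand: x*(p_x,p_y,I) = 0.5·I/p_x and y* = 0.5·I/p_y.
At p_x=10, p_y=2, I=12: y* = 0.5·12/2 = 3.
At I' = 26.4: y* = 6.6. Change: 6.6 − 3 = 3.6.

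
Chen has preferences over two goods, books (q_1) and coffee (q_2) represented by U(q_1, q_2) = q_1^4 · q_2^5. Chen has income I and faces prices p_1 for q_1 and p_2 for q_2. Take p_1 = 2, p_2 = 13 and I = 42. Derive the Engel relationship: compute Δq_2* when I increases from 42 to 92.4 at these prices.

Δq_2* = 2.1538

The MRS is (4/5)·q_2/q_1. Set MRS = p_1/p_2.
So 4·p_2·q_2 = 5·p_1·q_1; combined with the budget, a share 4/9 of income goes to q_1.
Demand: q_1*(p_1,p_2,I) = 4/9·I/p_1 and q_2* = 5/9·I/p_2.
At p_1=2, p_2=13, I=42: q_2* = 5/9·42/13 = 1.7949.
At I' = 92.4: q_2* = 3.9487. Change: 3.9487 − 1.7949 = 2.1538.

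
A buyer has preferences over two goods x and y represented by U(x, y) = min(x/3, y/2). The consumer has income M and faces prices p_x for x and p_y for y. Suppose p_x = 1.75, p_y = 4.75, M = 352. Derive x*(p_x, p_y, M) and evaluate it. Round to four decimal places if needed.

Demand: x*(p_x,p_y,M) = 3·M/(3·p_x + 2·p_y), y* = 2·M/(3·p_x + 2·p_y).
Here 3·1.75 + 2·4.75 = 14.75, giving x* = 71.5932.

x* = 71.5932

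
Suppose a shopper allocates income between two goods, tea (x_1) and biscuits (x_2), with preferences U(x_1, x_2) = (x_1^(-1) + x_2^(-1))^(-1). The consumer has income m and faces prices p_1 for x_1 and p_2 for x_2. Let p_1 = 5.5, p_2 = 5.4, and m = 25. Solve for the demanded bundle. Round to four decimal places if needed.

x_1* = 2.2832, x_2* = 2.3042

From the CES first-order condition, (x_2/x_1)^(2) = p_1/p_2.
Solve for the ratio: x_2/x_1 = [p_1/p_2]^(0.5).
Substitute x_2 = (x_2/x_1)·x_1 into the budget: x_1* = m/(p_1 + p_2·(x_2/x_1)).
Numerically x_2/x_1 = 1.009217, so x_1* = 25/(5.5 + 5.4·1.009217) = 2.2832 and x_2* = 1.009217·2.2832 = 2.3042.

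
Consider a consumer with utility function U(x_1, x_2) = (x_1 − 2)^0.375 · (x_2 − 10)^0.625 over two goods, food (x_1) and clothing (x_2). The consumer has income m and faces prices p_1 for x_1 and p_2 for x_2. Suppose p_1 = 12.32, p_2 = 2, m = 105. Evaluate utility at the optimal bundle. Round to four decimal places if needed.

Substituting into the budget: x_1* = 2 + 0.375·(m − 2·p_1 − 10·p_2)/p_1, and x_2* = 10 + 0.625·(…)/p_2.
Discretionary income = 105 − 2·12.32 − 10·2 = 60.36; x_1* = 2 + 0.375·60.36/12.32 = 3.8373; x_2* = 10 + 0.625·60.36/2 = 28.8625.
Utility at the optimum: U(3.8373, 28.8625) = 7.8761.

V = 7.8761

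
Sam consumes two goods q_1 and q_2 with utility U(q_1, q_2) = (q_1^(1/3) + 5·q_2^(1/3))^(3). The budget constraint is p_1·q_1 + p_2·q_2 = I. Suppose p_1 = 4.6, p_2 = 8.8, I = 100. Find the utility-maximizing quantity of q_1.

Substitute q_2 = (q_2/q_1)·q_1 into the budget: q_1* = I/(p_1 + p_2·(q_2/q_1)).
Numerically q_2/q_1 = 4.225399, so q_1* = 100/(4.6 + 8.8·4.225399) = 2.3933.

q_1* = 2.3933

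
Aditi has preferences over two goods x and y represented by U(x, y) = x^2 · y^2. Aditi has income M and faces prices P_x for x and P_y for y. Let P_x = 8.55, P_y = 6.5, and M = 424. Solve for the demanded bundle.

Tangency: MRS = y/x = P_x/P_y.
Rearranging, P_y·y = P_x·x. Substituting into the budget gives P_x·x·(1 + 1) = M.
Demand: x*(P_x,P_y,M) = 0.5·M/P_x and y* = 0.5·M/P_y.
At P_x=8.55, P_y=6.5, M=424: x* = 0.5·424/8.55 = 24.7953, y* = 32.6154.

x* = 24.7953, y* = 32.6154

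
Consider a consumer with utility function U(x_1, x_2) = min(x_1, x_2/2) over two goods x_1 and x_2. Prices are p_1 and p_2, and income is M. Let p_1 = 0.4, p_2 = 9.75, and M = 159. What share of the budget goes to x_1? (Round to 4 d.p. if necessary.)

Demand: x_1*(p_1,p_2,M) = M/(p_1 + 2·p_2), x_2* = 2·M/(p_1 + 2·p_2).
Here 0.4 + 2·9.75 = 19.9, giving x_1* = 7.9899 and x_2* = 15.9799.
Expenditure on x_1: 0.4·7.9899 = 3.196; share = 0.0201.

share on x_1 = 0.0201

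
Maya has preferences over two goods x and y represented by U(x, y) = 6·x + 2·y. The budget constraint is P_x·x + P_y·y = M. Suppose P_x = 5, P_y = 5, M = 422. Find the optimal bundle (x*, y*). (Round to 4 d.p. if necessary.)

Linear utility — the consumer picks whichever good has higher MU/price: 6/5 = 1.2 vs 2/5 = 0.4.
x gives more utility per dollar, so spend all income on x: x* = M/P_x, y* = 0.
Numerically: x* = 84.4, y* = 0.

x* = 84.4, y* = 0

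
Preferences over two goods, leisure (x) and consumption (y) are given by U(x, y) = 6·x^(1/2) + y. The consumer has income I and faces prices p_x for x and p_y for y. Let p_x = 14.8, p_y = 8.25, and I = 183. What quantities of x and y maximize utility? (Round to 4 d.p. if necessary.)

x* = 2.7966, y* = 17.1649

Set MRS = p_x/p_y: 3·x^(−1/2) = p_x/p_y.
Thus x* = (3·p_y/p_x)² — independent of I — with the rest of income spent on y.
Plugging in: x* = (3·8.25/14.8)² = 2.7966, y* = 17.1649.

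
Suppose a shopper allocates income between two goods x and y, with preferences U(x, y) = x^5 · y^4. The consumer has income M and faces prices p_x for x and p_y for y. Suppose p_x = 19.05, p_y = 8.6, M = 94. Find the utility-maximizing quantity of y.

Tangency: MRS = (5/4)·y/x = p_x/p_y.
So 5·p_y·y = 4·p_x·x; combined with the budget, a share 5/9 of income goes to x.
Demand: x*(p_x,p_y,M) = 5/9·M/p_x and y* = 4/9·M/p_y.
At p_x=19.05, p_y=8.6, M=94: y* = 4/9·94/8.6 = 4.8579.

y* = 4.8579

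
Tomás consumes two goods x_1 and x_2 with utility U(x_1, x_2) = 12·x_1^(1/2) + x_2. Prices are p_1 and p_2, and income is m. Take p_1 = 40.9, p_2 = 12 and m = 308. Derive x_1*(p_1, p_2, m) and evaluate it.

x_1* = 3.099

MU_x_1 = 6/√x_1, MU_x_2 = 1. Tangency: 6/√x_1 = p_1/p_2.
Solve: √x_1 = 6·p_2/p_1, so x_1*(p_1,p_2) = (6·p_2/p_1)², and x_2* = (m − p_1·x_1*)/p_2.
Plugging in: x_1* = (6·12/40.9)² = 3.099.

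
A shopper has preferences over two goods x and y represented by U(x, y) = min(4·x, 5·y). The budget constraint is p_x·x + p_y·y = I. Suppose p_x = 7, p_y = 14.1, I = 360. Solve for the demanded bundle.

With perfect complements, no substitution: consume in ratio x:y = 5:4.
Budget: p_x·x + p_y·(4/5)·x = I, so (5·p_x + 4·p_y)·x = 5·I.
Demand: x*(p_x,p_y,I) = 5·I/(5·p_x + 4·p_y), y* = 4·I/(5·p_x + 4·p_y).
Here 5·7 + 4·14.1 = 91.4, giving x* = 19.6937 and y* = 15.7549.

x* = 19.6937, y* = 15.7549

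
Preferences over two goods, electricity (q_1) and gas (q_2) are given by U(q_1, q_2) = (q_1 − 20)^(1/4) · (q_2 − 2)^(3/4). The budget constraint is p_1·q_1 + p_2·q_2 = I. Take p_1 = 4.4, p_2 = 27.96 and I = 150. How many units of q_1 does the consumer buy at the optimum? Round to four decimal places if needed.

Let q_1' = q_1−20, q_2' = q_2−2. MRS = (1/3)·q_2'/q_1' = p_1/p_2.
Substituting into the budget: q_1* = 20 + 0.25·(I − 20·p_1 − 2·p_2)/p_1, and q_2* = 2 + 0.75·(…)/p_2.
Discretionary income = 150 − 20·4.4 − 2·27.96 = 6.08; q_1* = 20 + 0.25·6.08/4.4 = 20.3455.

q_1* = 20.3455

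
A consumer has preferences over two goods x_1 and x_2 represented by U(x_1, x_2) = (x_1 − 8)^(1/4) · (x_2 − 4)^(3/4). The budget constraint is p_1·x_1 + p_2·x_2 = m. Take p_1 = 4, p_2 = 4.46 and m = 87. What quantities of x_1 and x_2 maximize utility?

x_1* = 10.3225, x_2* = 10.2489

Let x_1' = x_1−8, x_2' = x_2−4. MRS = (1/3)·x_2'/x_1' = p_1/p_2.
After buying the subsistence bundle (8, 4), a share 0.25 of the remaining income goes to x_1: x_1* = 8 + 0.25·(m − 8p_1 − 4p_2)/p_1.
Discretionary income = 87 − 8·4 − 4·4.46 = 37.16; x_1* = 8 + 0.25·37.16/4 = 10.3225; x_2* = 4 + 0.75·37.16/4.46 = 10.2489.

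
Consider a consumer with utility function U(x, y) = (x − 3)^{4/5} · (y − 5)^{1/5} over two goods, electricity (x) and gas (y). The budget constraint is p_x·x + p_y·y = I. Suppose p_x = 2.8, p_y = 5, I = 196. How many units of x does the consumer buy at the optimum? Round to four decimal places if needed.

x* = 49.4571

Let x' = x−3, y' = y−5. MRS = 4·y'/x' = p_x/p_y.
After buying the subsistence bundle (3, 5), a share 0.8 of the remaining income goes to x: x* = 3 + 0.8·(I − 3p_x − 5p_y)/p_x.
Discretionary income = 196 − 3·2.8 − 5·5 = 162.6; x* = 3 + 0.8·162.6/2.8 = 49.4571.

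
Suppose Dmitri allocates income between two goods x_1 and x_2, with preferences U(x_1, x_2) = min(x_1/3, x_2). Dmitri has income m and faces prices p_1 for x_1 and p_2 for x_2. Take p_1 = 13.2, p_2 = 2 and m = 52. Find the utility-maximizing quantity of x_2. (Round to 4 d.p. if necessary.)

With perfect complements, no substitution: consume in ratio x_1:x_2 = 3:1.
Budget: p_1·x_1 + p_2·(1/3)·x_1 = m, so (3·p_1 + p_2)·x_1 = 3·m.
Demand: x_1*(p_1,p_2,m) = 3·m/(3·p_1 + p_2), x_2* = m/(3·p_1 + p_2).
Here 3·13.2 + 2 = 41.6, giving x_2* = 1.25.

x_2* = 1.25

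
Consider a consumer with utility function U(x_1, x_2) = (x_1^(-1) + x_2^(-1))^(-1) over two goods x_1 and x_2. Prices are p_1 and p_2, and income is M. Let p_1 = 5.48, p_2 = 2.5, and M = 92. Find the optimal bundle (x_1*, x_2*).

MRS = MU_x_1/MU_x_2 = (x_2/x_1)^(2). Set equal to p_1/p_2.
Hence x_2/x_1 = (p_1/p_2)^(1/(2)), i.e. raised to the 0.5 power.
With the ratio pinned down, the budget gives x_1* = M/(p_1 + p_2·(x_2/x_1)) and x_2* = (x_2/x_1)·x_1*.
Numerically x_2/x_1 = 1.48054, so x_1* = 92/(5.48 + 2.5·1.48054) = 10.0203 and x_2* = 1.48054·10.0203 = 14.8355.

x_1* = 10.0203, x_2* = 14.8355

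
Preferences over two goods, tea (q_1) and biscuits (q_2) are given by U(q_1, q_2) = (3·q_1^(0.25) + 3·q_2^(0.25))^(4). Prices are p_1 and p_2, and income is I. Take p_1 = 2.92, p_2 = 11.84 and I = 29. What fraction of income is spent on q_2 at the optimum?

With the ratio pinned down, the budget gives q_1* = I/(p_1 + p_2·(q_2/q_1)) and q_2* = (q_2/q_1)·q_1*.
Numerically q_2/q_1 = 0.154659, so q_1* = 29/(2.92 + 11.84·0.154659) = 6.1038 and q_2* = 0.154659·6.1038 = 0.944.
Expenditure on q_2: 11.84·0.944 = 11.177; share = 0.3854.

share on q_2 = 0.3854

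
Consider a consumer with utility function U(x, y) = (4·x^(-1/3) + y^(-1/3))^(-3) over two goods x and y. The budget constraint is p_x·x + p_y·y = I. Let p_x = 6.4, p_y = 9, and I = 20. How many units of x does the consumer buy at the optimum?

x* = 2.2563

MRS = MU_x/MU_y = 4·(y/x)^(4/3). Set equal to p_x/p_y.
Hence y/x = ((1/4)·p_x/p_y)^(1/(4/3)), i.e. raised to the 0.75 power.
With the ratio pinned down, the budget gives x* = I/(p_x + p_y·(y/x)) and y* = (y/x)·x*.
Numerically y/x = 0.273784, so x* = 20/(6.4 + 9·0.273784) = 2.2563.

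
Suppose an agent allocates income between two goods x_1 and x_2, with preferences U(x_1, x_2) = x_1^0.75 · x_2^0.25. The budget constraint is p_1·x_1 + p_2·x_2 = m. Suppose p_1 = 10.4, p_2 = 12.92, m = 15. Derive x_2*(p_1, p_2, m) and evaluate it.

Tangency: MRS = 3·x_2/x_1 = p_1/p_2.
Rearranging, p_2·x_2 = (1/3)·p_1·x_1. Substituting into the budget gives p_1·x_1·(1 + (1/3)) = m.
Demand: x_1*(p_1,p_2,m) = 0.75·m/p_1 and x_2* = 0.25·m/p_2.
At p_1=10.4, p_2=12.92, m=15: x_2* = 0.25·15/12.92 = 0.2902.

x_2* = 0.2902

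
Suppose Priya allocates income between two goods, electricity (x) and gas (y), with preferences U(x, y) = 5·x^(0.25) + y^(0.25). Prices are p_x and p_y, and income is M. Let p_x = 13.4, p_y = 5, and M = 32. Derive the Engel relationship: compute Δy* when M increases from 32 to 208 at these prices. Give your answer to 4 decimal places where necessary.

MRS = MU_x/MU_y = 5·(y/x)^(0.75). Set equal to p_x/p_y.
Hence y/x = ((1/5)·p_x/p_y)^(1/(0.75)), i.e. raised to the 4/3 power.
With the ratio pinned down, the budget gives x* = M/(p_x + p_y·(y/x)) and y* = (y/x)·x*.
Numerically y/x = 0.435398, so x* = 32/(13.4 + 5·0.435398) = 2.0543 and y* = 0.435398·2.0543 = 0.8944.
At M' = 208: y* = 5.8139. Change: 5.8139 − 0.8944 = 4.9194.

Δy* = 4.9194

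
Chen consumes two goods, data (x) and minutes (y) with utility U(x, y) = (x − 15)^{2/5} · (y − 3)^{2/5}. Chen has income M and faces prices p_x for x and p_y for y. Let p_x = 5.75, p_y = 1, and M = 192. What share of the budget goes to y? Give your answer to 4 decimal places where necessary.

share on y = 0.2832

This is Cobb-Douglas in (x−15, y−3): tangency gives 0.4·p_y·(y−3) = 0.4·p_x·(x−15).
After buying the subsistence bundle (15, 3), a share 0.5 of the remaining income goes to x: x* = 15 + 0.5·(M − 15p_x − 3p_y)/p_x.
Discretionary income = 192 − 15·5.75 − 3·1 = 102.75; x* = 15 + 0.5·102.75/5.75 = 23.9348; y* = 3 + 0.5·102.75/1 = 54.375.
Expenditure on y: 1·54.375 = 54.375; share = 0.2832.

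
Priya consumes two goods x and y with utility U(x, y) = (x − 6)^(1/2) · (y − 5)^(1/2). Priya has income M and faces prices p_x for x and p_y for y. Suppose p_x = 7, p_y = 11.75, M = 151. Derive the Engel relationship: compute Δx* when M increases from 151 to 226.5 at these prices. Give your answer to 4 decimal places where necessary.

Δx* = 5.3929

After buying the subsistence bundle (6, 5), a share 0.5 of the remaining income goes to x: x* = 6 + 0.5·(M − 6p_x − 5p_y)/p_x.
Discretionary income = 151 − 6·7 − 5·11.75 = 50.25; x* = 6 + 0.5·50.25/7 = 9.5893.
At M' = 226.5: x* = 14.9821. Change: 14.9821 − 9.5893 = 5.3929.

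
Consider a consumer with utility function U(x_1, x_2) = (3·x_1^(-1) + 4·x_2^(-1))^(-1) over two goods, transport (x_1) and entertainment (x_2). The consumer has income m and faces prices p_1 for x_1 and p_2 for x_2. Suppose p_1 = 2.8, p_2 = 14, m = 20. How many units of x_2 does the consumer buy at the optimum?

x_2* = 1.0298

Substitute x_2 = (x_2/x_1)·x_1 into the budget: x_1* = m/(p_1 + p_2·(x_2/x_1)).
Numerically x_2/x_1 = 0.516398, so x_1* = 20/(2.8 + 14·0.516398) = 1.9941 and x_2* = 0.516398·1.9941 = 1.0298.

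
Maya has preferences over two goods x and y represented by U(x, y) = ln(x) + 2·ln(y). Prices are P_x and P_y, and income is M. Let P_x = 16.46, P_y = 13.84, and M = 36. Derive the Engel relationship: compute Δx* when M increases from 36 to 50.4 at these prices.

Δx* = 0.2916

Tangency: MRS = (1/2)·y/x = P_x/P_y.
So P_y·y = 2·P_x·x; combined with the budget, a share 1/3 of income goes to x.
Demand: x*(P_x,P_y,M) = 1/3·M/P_x and y* = 2/3·M/P_y.
At P_x=16.46, P_y=13.84, M=36: x* = 1/3·36/16.46 = 0.729.
At M' = 50.4: x* = 1.0207. Change: 1.0207 − 0.729 = 0.2916.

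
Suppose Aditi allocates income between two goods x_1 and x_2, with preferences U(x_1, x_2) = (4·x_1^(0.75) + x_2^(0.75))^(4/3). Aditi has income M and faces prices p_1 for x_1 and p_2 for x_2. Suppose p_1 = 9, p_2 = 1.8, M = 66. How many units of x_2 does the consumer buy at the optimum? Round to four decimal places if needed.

x_2* = 12.0297

Substitute x_2 = (x_2/x_1)·x_1 into the budget: x_1* = M/(p_1 + p_2·(x_2/x_1)).
Numerically x_2/x_1 = 2.441406, so x_1* = 66/(9 + 1.8·2.441406) = 4.9274 and x_2* = 2.441406·4.9274 = 12.0297.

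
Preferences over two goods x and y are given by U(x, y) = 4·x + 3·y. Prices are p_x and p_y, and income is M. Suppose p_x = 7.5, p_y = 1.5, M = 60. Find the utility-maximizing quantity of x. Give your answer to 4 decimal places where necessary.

x* = 0

Linear utility — the consumer picks whichever good has higher MU/price: 4/7.5 = 0.5333 vs 3/1.5 = 2.
y gives more utility per dollar, so spend all income on y: y* = M/p_y, x* = 0.
Numerically: x* = 0, y* = 40.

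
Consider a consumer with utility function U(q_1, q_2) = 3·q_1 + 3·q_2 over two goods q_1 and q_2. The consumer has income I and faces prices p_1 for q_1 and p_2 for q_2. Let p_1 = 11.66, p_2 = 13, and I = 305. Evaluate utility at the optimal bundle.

Linear utility — the consumer picks whichever good has higher MU/price: 3/11.66 = 0.2573 vs 3/13 = 0.2308.
q_1 gives more utility per dollar, so spend all income on q_1: q_1* = I/p_1, q_2* = 0.
Numerically: q_1* = 26.1578, q_2* = 0.
Utility at the optimum: U(26.1578, 0) = 78.4734.

V = 78.4734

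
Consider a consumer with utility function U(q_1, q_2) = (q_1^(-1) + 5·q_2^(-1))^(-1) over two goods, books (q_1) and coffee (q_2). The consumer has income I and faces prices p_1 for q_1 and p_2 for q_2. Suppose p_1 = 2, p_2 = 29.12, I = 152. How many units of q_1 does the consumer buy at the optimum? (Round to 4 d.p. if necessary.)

q_1* = 7.9729

MU_q_1 ∝ q_1^(-2), MU_q_2 ∝ 5·q_2^(-2), so MRS = (1/5)·(q_2/q_1)^(2) = p_1/p_2.
Hence q_2/q_1 = (5·p_1/p_2)^(1/(2)), i.e. raised to the 0.5 power.
Substitute q_2 = (q_2/q_1)·q_1 into the budget: q_1* = I/(p_1 + p_2·(q_2/q_1)).
Numerically q_2/q_1 = 0.586009, so q_1* = 152/(2 + 29.12·0.586009) = 7.9729.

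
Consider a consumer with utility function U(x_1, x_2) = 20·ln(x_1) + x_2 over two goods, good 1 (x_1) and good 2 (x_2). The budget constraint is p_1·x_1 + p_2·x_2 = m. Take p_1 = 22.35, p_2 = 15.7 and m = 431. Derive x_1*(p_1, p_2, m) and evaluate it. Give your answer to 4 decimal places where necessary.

Set MRS = p_1/p_2: (20/x_1)/1 = p_1/p_2.
So x_1*(p_1,p_2) = 20·p_2/p_1, independent of income; and x_2* = (m − 20·p_2)/p_2.
At the given prices: x_1* = 20·15.7/22.35 = 14.0492.

x_1* = 14.0492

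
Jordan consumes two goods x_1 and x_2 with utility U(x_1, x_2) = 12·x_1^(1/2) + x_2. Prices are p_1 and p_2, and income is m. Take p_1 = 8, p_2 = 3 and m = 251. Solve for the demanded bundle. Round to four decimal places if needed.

Plugging in: x_1* = (6·3/8)² = 5.0625, x_2* = 70.1667.

x_1* = 5.0625, x_2* = 70.1667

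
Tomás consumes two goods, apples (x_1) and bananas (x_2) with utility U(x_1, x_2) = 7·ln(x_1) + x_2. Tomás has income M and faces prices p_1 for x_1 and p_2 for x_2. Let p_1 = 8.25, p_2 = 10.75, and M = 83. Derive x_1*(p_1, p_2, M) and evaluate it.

Set MRS = p_1/p_2: (7/x_1)/1 = p_1/p_2.
So x_1*(p_1,p_2) = 7·p_2/p_1, independent of income; and x_2* = (M − 7·p_2)/p_2.
At the given prices: x_1* = 7·10.75/8.25 = 9.1212.

x_1* = 9.1212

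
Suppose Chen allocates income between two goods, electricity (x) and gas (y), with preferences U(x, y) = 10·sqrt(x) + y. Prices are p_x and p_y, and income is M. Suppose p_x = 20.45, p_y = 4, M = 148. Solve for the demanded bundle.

x* = 0.9565, y* = 32.11

MU_x = 5/√x, MU_y = 1. Tangency: 5/√x = p_x/p_y.
Solve: √x = 5·p_y/p_x, so x*(p_x,p_y) = (5·p_y/p_x)², and y* = (M − p_x·x*)/p_y.
Plugging in: x* = (5·4/20.45)² = 0.9565, y* = 32.11.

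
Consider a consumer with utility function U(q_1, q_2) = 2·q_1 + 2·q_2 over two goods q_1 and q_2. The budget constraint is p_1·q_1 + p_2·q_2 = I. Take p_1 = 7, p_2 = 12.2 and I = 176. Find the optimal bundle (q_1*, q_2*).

Perfect substitutes: compare marginal utility per dollar. 2/p_1 vs 2/p_2 → 0.2857 vs 0.1639.
q_1 gives more utility per dollar, so spend all income on q_1: q_1* = I/p_1, q_2* = 0.
Numerically: q_1* = 25.1429, q_2* = 0.

q_1* = 25.1429, q_2* = 0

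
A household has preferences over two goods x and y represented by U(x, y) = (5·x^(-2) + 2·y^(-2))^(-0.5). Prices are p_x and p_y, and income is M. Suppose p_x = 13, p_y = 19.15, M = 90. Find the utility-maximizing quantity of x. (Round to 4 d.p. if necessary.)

Substitute y = (y/x)·x into the budget: x* = M/(p_x + p_y·(y/x)).
Numerically y/x = 0.647557, so x* = 90/(13 + 19.15·0.647557) = 3.5432.

x* = 3.5432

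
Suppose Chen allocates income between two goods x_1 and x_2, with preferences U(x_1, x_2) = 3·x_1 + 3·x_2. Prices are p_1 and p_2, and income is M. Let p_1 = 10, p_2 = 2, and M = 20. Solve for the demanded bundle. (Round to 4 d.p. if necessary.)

Perfect substitutes: compare marginal utility per dollar. 3/p_1 vs 3/p_2 → 0.3 vs 1.5.
x_2 gives more utility per dollar, so spend all income on x_2: x_2* = M/p_2, x_1* = 0.
Numerically: x_1* = 0, x_2* = 10.

x_1* = 0, x_2* = 10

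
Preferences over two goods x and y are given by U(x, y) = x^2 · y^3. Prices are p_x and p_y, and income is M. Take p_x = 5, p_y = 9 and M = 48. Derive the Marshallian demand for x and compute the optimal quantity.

x* = 3.84

MU_x/MU_y = (2·y)/(3·x); tangency sets this equal to p_x/p_y.
Rearranging, p_y·y = (3/2)·p_x·x. Substituting into the budget gives p_x·x·(1 + (3/2)) = M.
Demand: x*(p_x,p_y,M) = 0.4·M/p_x and y* = 0.6·M/p_y.
At p_x=5, p_y=9, M=48: x* = 0.4·48/5 = 3.84.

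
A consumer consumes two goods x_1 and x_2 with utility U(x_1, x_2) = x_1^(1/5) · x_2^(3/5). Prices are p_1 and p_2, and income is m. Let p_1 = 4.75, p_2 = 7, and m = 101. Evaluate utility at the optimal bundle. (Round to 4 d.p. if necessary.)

V = 5.8302

Tangency: MRS = (1/3)·x_2/x_1 = p_1/p_2.
Rearranging, p_2·x_2 = 3·p_1·x_1. Substituting into the budget gives p_1·x_1·(1 + 3) = m.
Demand: x_1*(p_1,p_2,m) = 0.25·m/p_1 and x_2* = 0.75·m/p_2.
At p_1=4.75, p_2=7, m=101: x_1* = 0.25·101/4.75 = 5.3158, x_2* = 10.8214.
Utility at the optimum: U(5.3158, 10.8214) = 5.8302.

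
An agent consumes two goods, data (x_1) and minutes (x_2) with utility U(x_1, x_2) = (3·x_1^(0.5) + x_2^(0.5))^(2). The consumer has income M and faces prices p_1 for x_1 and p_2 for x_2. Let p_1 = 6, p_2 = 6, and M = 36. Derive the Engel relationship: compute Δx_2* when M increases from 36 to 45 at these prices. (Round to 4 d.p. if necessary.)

Δx_2* = 0.15

MU_x_1 ∝ 3·x_1^(-0.5), MU_x_2 ∝ x_2^(-0.5), so MRS = 3·(x_2/x_1)^(0.5) = p_1/p_2.
Solve for the ratio: x_2/x_1 = [(1/3)·p_1/p_2]^(2).
Substitute x_2 = (x_2/x_1)·x_1 into the budget: x_1* = M/(p_1 + p_2·(x_2/x_1)).
Numerically x_2/x_1 = 0.111111, so x_1* = 36/(6 + 6·0.111111) = 5.4 and x_2* = 0.111111·5.4 = 0.6.
At M' = 45: x_2* = 0.75. Change: 0.75 − 0.6 = 0.15.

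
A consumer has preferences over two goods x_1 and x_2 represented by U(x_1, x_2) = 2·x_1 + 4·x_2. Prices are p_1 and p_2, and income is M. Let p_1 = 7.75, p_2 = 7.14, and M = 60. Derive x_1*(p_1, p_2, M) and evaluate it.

x_1* = 0

x_2 gives more utility per dollar, so spend all income on x_2: x_2* = M/p_2, x_1* = 0.
Numerically: x_1* = 0, x_2* = 8.4034.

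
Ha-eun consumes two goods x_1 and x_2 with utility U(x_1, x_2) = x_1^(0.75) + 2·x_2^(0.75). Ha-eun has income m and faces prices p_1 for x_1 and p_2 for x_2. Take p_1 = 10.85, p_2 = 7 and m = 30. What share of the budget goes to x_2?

share on x_2 = 0.9835

From the CES first-order condition, (1/2)·(x_2/x_1)^(0.25) = p_1/p_2.
Solve for the ratio: x_2/x_1 = [2·p_1/p_2]^(4).
Substitute x_2 = (x_2/x_1)·x_1 into the budget: x_1* = m/(p_1 + p_2·(x_2/x_1)).
Numerically x_2/x_1 = 92.3521, so x_1* = 30/(10.85 + 7·92.3521) = 0.0456 and x_2* = 92.3521·0.0456 = 4.215.
Expenditure on x_2: 7·4.215 = 29.5048; share = 0.9835.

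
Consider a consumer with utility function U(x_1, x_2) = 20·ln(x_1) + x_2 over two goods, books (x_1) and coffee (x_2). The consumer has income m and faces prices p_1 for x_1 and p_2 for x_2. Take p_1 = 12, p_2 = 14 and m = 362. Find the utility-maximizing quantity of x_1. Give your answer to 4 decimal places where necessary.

x_1* = 23.3333

Set MRS = p_1/p_2: (20/x_1)/1 = p_1/p_2.
So x_1*(p_1,p_2) = 20·p_2/p_1, independent of income; and x_2* = (m − 20·p_2)/p_2.
At the given prices: x_1* = 20·14/12 = 23.3333.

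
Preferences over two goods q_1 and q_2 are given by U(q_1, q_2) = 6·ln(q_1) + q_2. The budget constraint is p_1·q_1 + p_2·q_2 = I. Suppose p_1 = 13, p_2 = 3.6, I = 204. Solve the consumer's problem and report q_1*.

At the given prices: q_1* = 6·3.6/13 = 1.6615.

q_1* = 1.6615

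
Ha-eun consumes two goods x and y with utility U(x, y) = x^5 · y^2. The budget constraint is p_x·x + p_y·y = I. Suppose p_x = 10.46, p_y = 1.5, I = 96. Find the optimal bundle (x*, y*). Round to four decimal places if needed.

x* = 6.5556, y* = 18.2857

Tangency: MRS = (5/2)·y/x = p_x/p_y.
Rearranging, p_y·y = (2/5)·p_x·x. Substituting into the budget gives p_x·x·(1 + (2/5)) = I.
Demand: x*(p_x,p_y,I) = 5/7·I/p_x and y* = 2/7·I/p_y.
At p_x=10.46, p_y=1.5, I=96: x* = 5/7·96/10.46 = 6.5556, y* = 18.2857.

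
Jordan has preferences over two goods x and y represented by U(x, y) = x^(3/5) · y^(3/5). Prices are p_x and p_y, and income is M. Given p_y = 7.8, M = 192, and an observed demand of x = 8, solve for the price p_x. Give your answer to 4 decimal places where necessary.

MU_x/MU_y = (0.6·y)/(0.6·x); tangency sets this equal to p_x/p_y.
So 0.6·p_y·y = 0.6·p_x·x; combined with the budget, a share 0.5 of income goes to x.
Demand: x*(p_x,p_y,M) = 0.5·M/p_x and y* = 0.5·M/p_y.
Set x* = 8 in the demand function and solve for p_x: p_x = 12.

p_x = 12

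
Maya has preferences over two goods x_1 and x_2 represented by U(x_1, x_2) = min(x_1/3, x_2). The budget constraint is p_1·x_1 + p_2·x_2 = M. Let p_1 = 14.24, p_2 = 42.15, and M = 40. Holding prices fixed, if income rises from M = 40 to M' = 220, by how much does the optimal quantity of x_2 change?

Δx_2* = 2.1209

Demand: x_1*(p_1,p_2,M) = 3·M/(3·p_1 + p_2), x_2* = M/(3·p_1 + p_2).
Here 3·14.24 + 42.15 = 84.87, giving x_2* = 0.4713.
At M' = 220: x_2* = 2.5922. Change: 2.5922 − 0.4713 = 2.1209.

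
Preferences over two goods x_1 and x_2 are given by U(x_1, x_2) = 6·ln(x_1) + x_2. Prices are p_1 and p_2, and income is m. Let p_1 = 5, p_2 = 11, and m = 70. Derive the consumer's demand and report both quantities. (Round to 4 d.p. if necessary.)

x_1* = 13.2, x_2* = 0.3636

At the given prices: x_1* = 6·11/5 = 13.2, and x_2* = 0.3636.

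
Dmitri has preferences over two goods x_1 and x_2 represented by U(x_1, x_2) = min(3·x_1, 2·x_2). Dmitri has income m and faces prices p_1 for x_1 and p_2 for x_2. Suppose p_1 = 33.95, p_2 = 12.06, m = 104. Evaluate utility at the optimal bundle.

V = 5.9954

With perfect complements, no substitution: consume in ratio x_1:x_2 = 2:3.
Budget: p_1·x_1 + p_2·(3/2)·x_1 = m, so (2·p_1 + 3·p_2)·x_1 = 2·m.
Demand: x_1*(p_1,p_2,m) = 2·m/(2·p_1 + 3·p_2), x_2* = 3·m/(2·p_1 + 3·p_2).
Here 2·33.95 + 3·12.06 = 104.08, giving x_1* = 1.9985 and x_2* = 2.9977.
Utility at the optimum: U(1.9985, 2.9977) = 5.9954.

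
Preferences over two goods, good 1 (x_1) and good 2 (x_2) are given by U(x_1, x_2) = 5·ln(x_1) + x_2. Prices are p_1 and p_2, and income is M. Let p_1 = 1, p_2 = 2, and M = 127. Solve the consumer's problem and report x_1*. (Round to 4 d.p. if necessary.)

x_1* = 10

MU_x_1 = 5/x_1, MU_x_2 = 1. Tangency: 5/x_1 = p_1/p_2.
So x_1*(p_1,p_2) = 5·p_2/p_1, independent of income; and x_2* = (M − 5·p_2)/p_2.
At the given prices: x_1* = 5·2/1 = 10.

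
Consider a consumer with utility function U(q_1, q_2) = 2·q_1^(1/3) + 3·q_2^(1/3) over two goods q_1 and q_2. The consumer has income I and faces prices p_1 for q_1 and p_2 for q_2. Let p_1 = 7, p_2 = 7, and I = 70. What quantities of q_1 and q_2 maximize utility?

Substitute q_2 = (q_2/q_1)·q_1 into the budget: q_1* = I/(p_1 + p_2·(q_2/q_1)).
Numerically q_2/q_1 = 1.837117, so q_1* = 70/(7 + 7·1.837117) = 3.5247 and q_2* = 1.837117·3.5247 = 6.4753.

q_1* = 3.5247, q_2* = 6.4753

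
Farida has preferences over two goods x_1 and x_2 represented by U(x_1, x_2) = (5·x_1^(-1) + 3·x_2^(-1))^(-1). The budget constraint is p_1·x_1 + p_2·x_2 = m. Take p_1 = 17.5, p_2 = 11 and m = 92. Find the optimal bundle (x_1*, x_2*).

From the CES first-order condition, (5/3)·(x_2/x_1)^(2) = p_1/p_2.
Solve for the ratio: x_2/x_1 = [(3/5)·p_1/p_2]^(0.5).
With the ratio pinned down, the budget gives x_1* = m/(p_1 + p_2·(x_2/x_1)) and x_2* = (x_2/x_1)·x_1*.
Numerically x_2/x_1 = 0.977008, so x_1* = 92/(17.5 + 11·0.977008) = 3.257 and x_2* = 0.977008·3.257 = 3.1821.

x_1* = 3.257, x_2* = 3.1821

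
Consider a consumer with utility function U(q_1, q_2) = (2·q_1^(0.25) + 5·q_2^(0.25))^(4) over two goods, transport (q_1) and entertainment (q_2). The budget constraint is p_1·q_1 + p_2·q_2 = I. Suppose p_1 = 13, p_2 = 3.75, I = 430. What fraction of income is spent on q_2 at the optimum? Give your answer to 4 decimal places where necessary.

Substitute q_2 = (q_2/q_1)·q_1 into the budget: q_1* = I/(p_1 + p_2·(q_2/q_1)).
Numerically q_2/q_1 = 17.802027, so q_1* = 430/(13 + 3.75·17.802027) = 5.3913 and q_2* = 17.802027·5.3913 = 95.9767.
Expenditure on q_2: 3.75·95.9767 = 359.9126; share = 0.837.

share on q_2 = 0.837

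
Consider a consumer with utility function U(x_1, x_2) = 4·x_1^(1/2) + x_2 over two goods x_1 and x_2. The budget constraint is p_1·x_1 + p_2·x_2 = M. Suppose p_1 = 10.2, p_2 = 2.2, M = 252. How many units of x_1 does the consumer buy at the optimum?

Utility is quasi-linear in x_2; the FOC for x_1 is 2/√x_1 = p_1/p_2.
Solve: √x_1 = 2·p_2/p_1, so x_1*(p_1,p_2) = (2·p_2/p_1)², and x_2* = (M − p_1·x_1*)/p_2.
Plugging in: x_1* = (2·2.2/10.2)² = 0.1861.

x_1* = 0.1861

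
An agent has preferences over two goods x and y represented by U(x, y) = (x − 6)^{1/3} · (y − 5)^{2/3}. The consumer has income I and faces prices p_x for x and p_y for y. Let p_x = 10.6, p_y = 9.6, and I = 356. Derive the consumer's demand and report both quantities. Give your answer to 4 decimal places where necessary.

x* = 13.6855, y* = 21.9722

After buying the subsistence bundle (6, 5), a share 1/3 of the remaining income goes to x: x* = 6 + 1/3·(I − 6p_x − 5p_y)/p_x.
Discretionary income = 356 − 6·10.6 − 5·9.6 = 244.4; x* = 6 + 1/3·244.4/10.6 = 13.6855; y* = 5 + 2/3·244.4/9.6 = 21.9722.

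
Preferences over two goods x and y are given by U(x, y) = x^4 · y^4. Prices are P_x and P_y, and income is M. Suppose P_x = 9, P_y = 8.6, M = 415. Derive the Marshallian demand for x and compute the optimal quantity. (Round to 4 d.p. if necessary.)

MU_x/MU_y = (4·y)/(4·x); tangency sets this equal to P_x/P_y.
Rearranging, P_y·y = P_x·x. Substituting into the budget gives P_x·x·(1 + 1) = M.
Demand: x*(P_x,P_y,M) = 0.5·M/P_x and y* = 0.5·M/P_y.
At P_x=9, P_y=8.6, M=415: x* = 0.5·415/9 = 23.0556.

x* = 23.0556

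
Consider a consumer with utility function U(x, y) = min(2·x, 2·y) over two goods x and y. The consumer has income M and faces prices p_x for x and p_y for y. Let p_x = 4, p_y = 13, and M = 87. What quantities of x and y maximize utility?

Demand: x*(p_x,p_y,M) = 2·M/(2·p_x + 2·p_y), y* = 2·M/(2·p_x + 2·p_y).
Here 2·4 + 2·13 = 34, giving x* = 5.1176 and y* = 5.1176.

x* = 5.1176, y* = 5.1176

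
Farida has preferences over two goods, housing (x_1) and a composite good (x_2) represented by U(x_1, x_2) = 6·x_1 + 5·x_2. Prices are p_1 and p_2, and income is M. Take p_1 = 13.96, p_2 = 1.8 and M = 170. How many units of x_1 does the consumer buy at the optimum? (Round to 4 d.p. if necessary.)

x_1* = 0

Linear utility — the consumer picks whichever good has higher MU/price: 6/13.96 = 0.4298 vs 5/1.8 = 2.7778.
x_2 gives more utility per dollar, so spend all income on x_2: x_2* = M/p_2, x_1* = 0.
Numerically: x_1* = 0, x_2* = 94.4444.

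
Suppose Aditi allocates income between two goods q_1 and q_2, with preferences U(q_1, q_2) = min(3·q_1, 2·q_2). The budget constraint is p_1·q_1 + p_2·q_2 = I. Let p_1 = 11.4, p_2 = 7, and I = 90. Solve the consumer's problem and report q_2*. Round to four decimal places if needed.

q_2* = 6.1644

With perfect complements, no substitution: consume in ratio q_1:q_2 = 2:3.
Budget: p_1·q_1 + p_2·(3/2)·q_1 = I, so (2·p_1 + 3·p_2)·q_1 = 2·I.
Demand: q_1*(p_1,p_2,I) = 2·I/(2·p_1 + 3·p_2), q_2* = 3·I/(2·p_1 + 3·p_2).
Here 2·11.4 + 3·7 = 43.8, giving q_2* = 6.1644.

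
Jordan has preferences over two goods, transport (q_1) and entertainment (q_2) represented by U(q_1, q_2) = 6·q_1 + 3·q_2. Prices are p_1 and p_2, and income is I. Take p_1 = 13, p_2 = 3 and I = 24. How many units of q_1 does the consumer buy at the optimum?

Perfect substitutes: compare marginal utility per dollar. 6/p_1 vs 3/p_2 → 0.4615 vs 1.
q_2 gives more utility per dollar, so spend all income on q_2: q_2* = I/p_2, q_1* = 0.
Numerically: q_1* = 0, q_2* = 8.

q_1* = 0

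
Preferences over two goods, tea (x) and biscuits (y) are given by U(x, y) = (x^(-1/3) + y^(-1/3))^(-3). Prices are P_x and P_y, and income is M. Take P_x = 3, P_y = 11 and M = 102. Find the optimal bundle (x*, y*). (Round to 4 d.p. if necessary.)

MRS = MU_x/MU_y = (y/x)^(4/3). Set equal to P_x/P_y.
Solve for the ratio: y/x = [P_x/P_y]^(0.75).
With the ratio pinned down, the budget gives x* = M/(P_x + P_y·(y/x)) and y* = (y/x)·x*.
Numerically y/x = 0.377395, so x* = 102/(3 + 11·0.377395) = 14.263 and y* = 0.377395·14.263 = 5.3828.

x* = 14.263, y* = 5.3828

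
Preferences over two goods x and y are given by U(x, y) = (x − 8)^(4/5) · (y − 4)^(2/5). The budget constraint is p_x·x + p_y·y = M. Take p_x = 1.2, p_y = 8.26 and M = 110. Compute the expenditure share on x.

This is Cobb-Douglas in (x−8, y−4): tangency gives 0.8·p_y·(y−4) = 0.4·p_x·(x−8).
Substituting into the budget: x* = 8 + 2/3·(M − 8·p_x − 4·p_y)/p_x, and y* = 4 + 1/3·(…)/p_y.
Discretionary income = 110 − 8·1.2 − 4·8.26 = 67.36; x* = 8 + 2/3·67.36/1.2 = 45.4222; y* = 4 + 1/3·67.36/8.26 = 6.7183.
Expenditure on x: 1.2·45.4222 = 54.5067; share = 0.4955.

share on x = 0.4955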